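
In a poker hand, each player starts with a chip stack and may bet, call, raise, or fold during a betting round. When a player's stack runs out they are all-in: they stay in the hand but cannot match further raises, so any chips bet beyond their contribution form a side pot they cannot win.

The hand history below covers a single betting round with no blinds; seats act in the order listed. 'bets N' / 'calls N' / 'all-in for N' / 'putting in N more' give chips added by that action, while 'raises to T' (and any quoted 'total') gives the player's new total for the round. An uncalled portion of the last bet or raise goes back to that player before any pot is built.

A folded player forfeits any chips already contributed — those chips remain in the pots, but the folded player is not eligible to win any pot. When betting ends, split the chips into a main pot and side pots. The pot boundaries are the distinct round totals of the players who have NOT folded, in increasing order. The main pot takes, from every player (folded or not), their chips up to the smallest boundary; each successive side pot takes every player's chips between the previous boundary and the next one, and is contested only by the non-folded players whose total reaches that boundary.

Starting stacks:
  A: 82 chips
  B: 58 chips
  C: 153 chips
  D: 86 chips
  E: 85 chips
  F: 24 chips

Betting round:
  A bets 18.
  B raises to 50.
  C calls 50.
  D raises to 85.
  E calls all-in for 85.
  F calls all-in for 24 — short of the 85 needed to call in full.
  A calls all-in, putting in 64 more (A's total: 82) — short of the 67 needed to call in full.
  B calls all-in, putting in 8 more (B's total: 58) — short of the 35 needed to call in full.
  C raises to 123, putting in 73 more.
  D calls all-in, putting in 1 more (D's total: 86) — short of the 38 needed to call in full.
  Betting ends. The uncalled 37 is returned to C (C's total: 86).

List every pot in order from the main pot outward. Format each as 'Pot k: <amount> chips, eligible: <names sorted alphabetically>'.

Pot 1: 144 chips, eligible: A, B, C, D, E, F
Pot 2: 170 chips, eligible: A, B, C, D, E
Pot 3: 96 chips, eligible: A, C, D, E
Pot 4: 9 chips, eligible: C, D, E
Pot 5: 2 chips, eligible: C, D

Derivation:
Contributions (after 37 returned to C): A=82, B=58, C=86, D=86, E=85, F=24
Pot levels (distinct totals of non-folded players): 24, 58, 82, 85, 86
Layer 1-24: 24 each from A, B, C, D, E, F = 24*6 = 144 chips; eligible A, B, C, D, E, F
Layer 25-58: 34 each from A, B, C, D, E = 34*5 = 170 chips; eligible A, B, C, D, E
Layer 59-82: 24 each from A, C, D, E = 24*4 = 96 chips; eligible A, C, D, E
Layer 83-85: 3 each from C, D, E = 3*3 = 9 chips; eligible C, D, E
Layer 86-86: 1 each from C, D = 1*2 = 2 chips; eligible C, D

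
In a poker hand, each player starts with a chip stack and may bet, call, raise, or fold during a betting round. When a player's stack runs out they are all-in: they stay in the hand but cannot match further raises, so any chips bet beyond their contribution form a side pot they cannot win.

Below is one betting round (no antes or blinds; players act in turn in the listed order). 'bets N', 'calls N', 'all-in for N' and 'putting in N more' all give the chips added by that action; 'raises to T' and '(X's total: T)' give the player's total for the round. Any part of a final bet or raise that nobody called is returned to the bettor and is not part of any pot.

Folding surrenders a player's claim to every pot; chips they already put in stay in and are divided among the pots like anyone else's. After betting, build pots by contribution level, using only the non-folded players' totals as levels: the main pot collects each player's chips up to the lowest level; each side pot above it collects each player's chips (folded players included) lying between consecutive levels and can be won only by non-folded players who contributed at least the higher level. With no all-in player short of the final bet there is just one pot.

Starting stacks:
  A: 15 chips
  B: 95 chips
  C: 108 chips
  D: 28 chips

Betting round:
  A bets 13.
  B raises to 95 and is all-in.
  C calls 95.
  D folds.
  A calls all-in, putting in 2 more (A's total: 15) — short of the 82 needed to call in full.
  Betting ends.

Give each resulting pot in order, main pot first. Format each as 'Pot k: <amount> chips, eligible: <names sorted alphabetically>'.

Pot 1: 45 chips, eligible: A, B, C
Pot 2: 160 chips, eligible: B, C

Derivation:
Contributions: A=15, B=95, C=95
Folded: D
Pot levels (distinct totals of non-folded players): 15, 95
Layer 1-15: 15 each from A, B, C = 15*3 = 45 chips; eligible A, B, C
Layer 16-95: 80 each from B, C = 80*2 = 160 chips; eligible B, C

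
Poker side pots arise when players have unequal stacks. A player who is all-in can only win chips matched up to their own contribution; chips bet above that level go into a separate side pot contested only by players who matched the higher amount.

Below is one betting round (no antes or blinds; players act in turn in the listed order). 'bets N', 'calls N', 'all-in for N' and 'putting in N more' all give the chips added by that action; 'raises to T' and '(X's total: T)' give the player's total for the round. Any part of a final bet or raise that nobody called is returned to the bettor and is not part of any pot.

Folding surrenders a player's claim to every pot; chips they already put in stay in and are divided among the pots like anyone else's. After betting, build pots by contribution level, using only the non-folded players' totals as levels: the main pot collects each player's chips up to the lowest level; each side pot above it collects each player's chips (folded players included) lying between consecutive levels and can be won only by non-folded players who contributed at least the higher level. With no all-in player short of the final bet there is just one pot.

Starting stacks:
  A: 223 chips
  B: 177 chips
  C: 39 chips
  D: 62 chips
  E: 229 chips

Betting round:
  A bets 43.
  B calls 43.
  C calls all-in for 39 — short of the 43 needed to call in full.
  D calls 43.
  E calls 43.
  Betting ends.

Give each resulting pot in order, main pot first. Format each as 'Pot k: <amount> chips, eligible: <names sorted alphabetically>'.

Pot 1: 195 chips, eligible: A, B, C, D, E
Pot 2: 16 chips, eligible: A, B, D, E

Derivation:
Contributions: A=43, B=43, C=39, D=43, E=43
Pot levels (distinct totals of non-folded players): 39, 43
Layer 1-39: 39 each from A, B, C, D, E = 39*5 = 195 chips; eligible A, B, C, D, E
Layer 40-43: 4 each from A, B, D, E = 4*4 = 16 chips; eligible A, B, D, E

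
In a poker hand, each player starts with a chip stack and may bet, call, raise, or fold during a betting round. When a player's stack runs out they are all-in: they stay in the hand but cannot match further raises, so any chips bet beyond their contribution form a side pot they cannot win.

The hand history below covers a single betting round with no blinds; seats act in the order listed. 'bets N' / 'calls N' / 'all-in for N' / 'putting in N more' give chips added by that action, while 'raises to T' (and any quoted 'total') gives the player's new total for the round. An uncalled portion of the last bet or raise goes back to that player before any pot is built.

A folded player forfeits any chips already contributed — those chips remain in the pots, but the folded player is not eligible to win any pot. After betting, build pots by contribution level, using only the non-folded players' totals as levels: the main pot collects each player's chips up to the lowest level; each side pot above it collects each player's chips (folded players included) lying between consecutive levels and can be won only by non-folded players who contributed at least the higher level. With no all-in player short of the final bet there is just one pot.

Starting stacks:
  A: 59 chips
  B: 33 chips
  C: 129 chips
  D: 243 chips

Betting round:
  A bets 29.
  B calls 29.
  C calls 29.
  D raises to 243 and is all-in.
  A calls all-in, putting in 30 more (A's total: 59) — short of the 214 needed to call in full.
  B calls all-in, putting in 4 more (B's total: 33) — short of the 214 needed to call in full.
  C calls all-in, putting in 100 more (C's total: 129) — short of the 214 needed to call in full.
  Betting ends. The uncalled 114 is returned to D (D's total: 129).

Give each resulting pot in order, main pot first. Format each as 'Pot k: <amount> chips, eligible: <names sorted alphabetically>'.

Contributions (after 114 returned to D): A=59, B=33, C=129, D=129
Pot levels (distinct totals of non-folded players): 33, 59, 129
Layer 1-33: 33 each from A, B, C, D = 33*4 = 132 chips; eligible A, B, C, D
Layer 34-59: 26 each from A, C, D = 26*3 = 78 chips; eligible A, C, D
Layer 60-129: 70 each from C, D = 70*2 = 140 chips; eligible C, D

Pot 1: 132 chips, eligible: A, B, C, D
Pot 2: 78 chips, eligible: A, C, D
Pot 3: 140 chips, eligible: C, D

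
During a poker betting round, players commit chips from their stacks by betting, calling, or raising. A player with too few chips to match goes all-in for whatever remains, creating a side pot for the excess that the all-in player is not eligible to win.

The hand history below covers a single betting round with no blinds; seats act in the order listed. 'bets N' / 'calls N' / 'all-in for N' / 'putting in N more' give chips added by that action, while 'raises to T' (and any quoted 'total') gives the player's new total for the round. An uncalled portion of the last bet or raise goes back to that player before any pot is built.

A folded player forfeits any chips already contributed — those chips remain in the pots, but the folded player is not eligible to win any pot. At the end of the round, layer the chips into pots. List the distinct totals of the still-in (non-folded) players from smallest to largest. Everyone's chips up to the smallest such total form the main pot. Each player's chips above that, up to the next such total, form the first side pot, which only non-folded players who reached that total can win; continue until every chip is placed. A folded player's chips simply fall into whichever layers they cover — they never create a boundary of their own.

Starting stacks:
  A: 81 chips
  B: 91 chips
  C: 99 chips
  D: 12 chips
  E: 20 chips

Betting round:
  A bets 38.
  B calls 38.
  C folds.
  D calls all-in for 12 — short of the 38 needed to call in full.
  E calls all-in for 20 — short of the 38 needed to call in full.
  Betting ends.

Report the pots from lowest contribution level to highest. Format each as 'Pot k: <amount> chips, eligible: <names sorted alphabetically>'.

Contributions: A=38, B=38, D=12, E=20
Folded: C
Pot levels (distinct totals of non-folded players): 12, 20, 38
Layer 1-12: 12 each from A, B, D, E = 12*4 = 48 chips; eligible A, B, D, E
Layer 13-20: 8 each from A, B, E = 8*3 = 24 chips; eligible A, B, E
Layer 21-38: 18 each from A, B = 18*2 = 36 chips; eligible A, B

Pot 1: 48 chips, eligible: A, B, D, E
Pot 2: 24 chips, eligible: A, B, E
Pot 3: 36 chips, eligible: A, B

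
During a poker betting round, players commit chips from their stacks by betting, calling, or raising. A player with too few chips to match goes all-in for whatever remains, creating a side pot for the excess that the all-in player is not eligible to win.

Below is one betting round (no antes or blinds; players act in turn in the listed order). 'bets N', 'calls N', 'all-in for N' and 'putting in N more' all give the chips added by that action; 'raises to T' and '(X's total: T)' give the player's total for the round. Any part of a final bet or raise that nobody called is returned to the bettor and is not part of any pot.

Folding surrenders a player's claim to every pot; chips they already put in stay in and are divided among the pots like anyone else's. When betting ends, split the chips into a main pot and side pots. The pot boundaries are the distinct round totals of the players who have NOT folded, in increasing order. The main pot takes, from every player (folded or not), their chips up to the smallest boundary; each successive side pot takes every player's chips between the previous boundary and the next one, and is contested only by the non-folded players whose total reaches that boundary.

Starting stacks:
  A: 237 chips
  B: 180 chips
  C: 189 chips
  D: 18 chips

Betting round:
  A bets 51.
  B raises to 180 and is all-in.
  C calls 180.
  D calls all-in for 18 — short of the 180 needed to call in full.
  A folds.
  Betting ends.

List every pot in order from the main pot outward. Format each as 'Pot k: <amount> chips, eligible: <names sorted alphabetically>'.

Pot 1: 72 chips, eligible: B, C, D
Pot 2: 357 chips, eligible: B, C

Derivation:
Contributions: A=51, B=180, C=180, D=18
Folded: A
Pot levels (distinct totals of non-folded players): 18, 180
Layer 1-18: 18 each from A, B, C, D = 18*4 = 72 chips; eligible B, C, D
Layer 19-180: A 33 + B 162 + C 162 = 357 chips; eligible B, C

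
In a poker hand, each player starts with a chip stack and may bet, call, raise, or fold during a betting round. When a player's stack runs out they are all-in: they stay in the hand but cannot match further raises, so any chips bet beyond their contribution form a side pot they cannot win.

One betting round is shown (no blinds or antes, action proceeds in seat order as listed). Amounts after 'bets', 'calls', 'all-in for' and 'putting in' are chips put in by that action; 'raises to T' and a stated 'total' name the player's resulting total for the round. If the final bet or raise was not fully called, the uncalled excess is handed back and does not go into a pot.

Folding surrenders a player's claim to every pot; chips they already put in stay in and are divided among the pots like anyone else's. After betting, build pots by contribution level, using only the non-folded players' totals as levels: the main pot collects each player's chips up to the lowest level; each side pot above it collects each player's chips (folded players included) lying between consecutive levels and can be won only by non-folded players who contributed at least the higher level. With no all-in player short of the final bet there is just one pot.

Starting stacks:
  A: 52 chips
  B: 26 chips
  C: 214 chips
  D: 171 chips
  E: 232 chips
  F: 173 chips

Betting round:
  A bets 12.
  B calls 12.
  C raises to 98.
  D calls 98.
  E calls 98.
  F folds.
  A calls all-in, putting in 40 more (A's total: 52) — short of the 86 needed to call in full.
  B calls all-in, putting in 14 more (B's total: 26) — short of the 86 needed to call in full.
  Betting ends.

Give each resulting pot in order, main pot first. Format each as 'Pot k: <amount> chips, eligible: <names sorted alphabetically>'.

Contributions: A=52, B=26, C=98, D=98, E=98
Folded: F
Pot levels (distinct totals of non-folded players): 26, 52, 98
Layer 1-26: 26 each from A, B, C, D, E = 26*5 = 130 chips; eligible A, B, C, D, E
Layer 27-52: 26 each from A, C, D, E = 26*4 = 104 chips; eligible A, C, D, E
Layer 53-98: 46 each from C, D, E = 46*3 = 138 chips; eligible C, D, E

Pot 1: 130 chips, eligible: A, B, C, D, E
Pot 2: 104 chips, eligible: A, C, D, E
Pot 3: 138 chips, eligible: C, D, E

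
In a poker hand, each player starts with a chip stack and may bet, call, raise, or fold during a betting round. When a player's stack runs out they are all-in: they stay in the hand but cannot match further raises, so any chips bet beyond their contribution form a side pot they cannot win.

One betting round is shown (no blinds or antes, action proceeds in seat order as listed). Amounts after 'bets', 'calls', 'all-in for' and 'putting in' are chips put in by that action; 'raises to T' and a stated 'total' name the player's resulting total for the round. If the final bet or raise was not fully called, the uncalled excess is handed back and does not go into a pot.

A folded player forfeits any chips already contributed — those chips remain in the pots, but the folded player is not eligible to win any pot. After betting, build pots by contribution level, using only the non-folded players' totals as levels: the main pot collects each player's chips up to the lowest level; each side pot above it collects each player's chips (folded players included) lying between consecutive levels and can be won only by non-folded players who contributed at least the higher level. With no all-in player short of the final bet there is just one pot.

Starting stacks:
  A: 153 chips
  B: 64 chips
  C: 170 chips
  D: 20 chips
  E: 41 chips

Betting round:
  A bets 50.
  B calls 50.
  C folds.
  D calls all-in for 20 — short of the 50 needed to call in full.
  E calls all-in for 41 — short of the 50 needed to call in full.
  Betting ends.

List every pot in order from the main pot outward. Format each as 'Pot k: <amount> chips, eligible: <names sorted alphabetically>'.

Contributions: A=50, B=50, D=20, E=41
Folded: C
Pot levels (distinct totals of non-folded players): 20, 41, 50
Layer 1-20: 20 each from A, B, D, E = 20*4 = 80 chips; eligible A, B, D, E
Layer 21-41: 21 each from A, B, E = 21*3 = 63 chips; eligible A, B, E
Layer 42-50: 9 each from A, B = 9*2 = 18 chips; eligible A, B

Pot 1: 80 chips, eligible: A, B, D, E
Pot 2: 63 chips, eligible: A, B, E
Pot 3: 18 chips, eligible: A, B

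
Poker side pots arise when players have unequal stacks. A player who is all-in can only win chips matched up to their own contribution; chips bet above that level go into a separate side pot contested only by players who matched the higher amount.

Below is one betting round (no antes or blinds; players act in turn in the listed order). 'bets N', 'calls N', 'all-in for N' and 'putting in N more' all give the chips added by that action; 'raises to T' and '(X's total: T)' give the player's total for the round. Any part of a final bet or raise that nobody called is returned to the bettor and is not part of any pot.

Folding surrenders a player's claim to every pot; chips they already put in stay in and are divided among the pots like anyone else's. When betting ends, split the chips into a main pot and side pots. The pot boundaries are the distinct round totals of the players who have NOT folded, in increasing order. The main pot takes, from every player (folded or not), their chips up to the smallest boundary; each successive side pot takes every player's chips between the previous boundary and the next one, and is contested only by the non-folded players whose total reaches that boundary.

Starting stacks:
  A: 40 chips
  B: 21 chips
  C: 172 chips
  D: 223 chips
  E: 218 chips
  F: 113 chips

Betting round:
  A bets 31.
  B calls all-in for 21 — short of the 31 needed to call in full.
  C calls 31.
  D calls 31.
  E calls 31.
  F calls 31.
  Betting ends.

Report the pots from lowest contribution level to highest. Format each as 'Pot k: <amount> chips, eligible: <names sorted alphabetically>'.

Contributions: A=31, B=21, C=31, D=31, E=31, F=31
Pot levels (distinct totals of non-folded players): 21, 31
Layer 1-21: 21 each from A, B, C, D, E, F = 21*6 = 126 chips; eligible A, B, C, D, E, F
Layer 22-31: 10 each from A, C, D, E, F = 10*5 = 50 chips; eligible A, C, D, E, F

Pot 1: 126 chips, eligible: A, B, C, D, E, F
Pot 2: 50 chips, eligible: A, C, D, E, F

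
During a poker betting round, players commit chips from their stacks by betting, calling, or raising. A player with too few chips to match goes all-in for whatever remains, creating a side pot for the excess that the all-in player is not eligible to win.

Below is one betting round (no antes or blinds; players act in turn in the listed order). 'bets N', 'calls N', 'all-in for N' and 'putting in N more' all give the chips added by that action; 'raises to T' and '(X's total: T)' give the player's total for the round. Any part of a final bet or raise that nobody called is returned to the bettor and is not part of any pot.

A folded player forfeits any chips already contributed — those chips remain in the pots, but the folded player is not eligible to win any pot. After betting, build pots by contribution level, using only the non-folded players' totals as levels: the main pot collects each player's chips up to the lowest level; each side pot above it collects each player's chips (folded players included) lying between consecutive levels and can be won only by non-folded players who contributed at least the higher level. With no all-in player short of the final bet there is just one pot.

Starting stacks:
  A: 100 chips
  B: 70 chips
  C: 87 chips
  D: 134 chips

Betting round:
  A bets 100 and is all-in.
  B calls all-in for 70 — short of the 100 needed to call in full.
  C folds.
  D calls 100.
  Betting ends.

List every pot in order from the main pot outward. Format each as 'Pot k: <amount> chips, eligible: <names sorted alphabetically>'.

Pot 1: 210 chips, eligible: A, B, D
Pot 2: 60 chips, eligible: A, D

Derivation:
Contributions: A=100, B=70, D=100
Folded: C
Pot levels (distinct totals of non-folded players): 70, 100
Layer 1-70: 70 each from A, B, D = 70*3 = 210 chips; eligible A, B, D
Layer 71-100: 30 each from A, D = 30*2 = 60 chips; eligible A, D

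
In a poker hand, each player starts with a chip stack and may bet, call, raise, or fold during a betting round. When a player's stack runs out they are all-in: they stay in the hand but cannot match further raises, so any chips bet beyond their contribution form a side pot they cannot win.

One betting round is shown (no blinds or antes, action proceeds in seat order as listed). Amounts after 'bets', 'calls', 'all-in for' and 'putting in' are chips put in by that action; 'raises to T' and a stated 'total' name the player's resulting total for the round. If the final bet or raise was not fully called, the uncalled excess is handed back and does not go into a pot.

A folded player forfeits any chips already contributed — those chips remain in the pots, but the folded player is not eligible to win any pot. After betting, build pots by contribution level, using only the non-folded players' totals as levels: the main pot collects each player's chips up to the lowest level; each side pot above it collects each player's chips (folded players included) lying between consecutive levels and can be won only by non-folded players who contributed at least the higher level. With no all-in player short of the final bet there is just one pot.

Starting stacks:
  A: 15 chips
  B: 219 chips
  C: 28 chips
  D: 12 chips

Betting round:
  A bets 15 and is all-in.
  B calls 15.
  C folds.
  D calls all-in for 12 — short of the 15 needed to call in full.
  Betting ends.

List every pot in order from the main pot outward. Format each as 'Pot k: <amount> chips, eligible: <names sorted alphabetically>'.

Pot 1: 36 chips, eligible: A, B, D
Pot 2: 6 chips, eligible: A, B

Derivation:
Contributions: A=15, B=15, D=12
Folded: C
Pot levels (distinct totals of non-folded players): 12, 15
Layer 1-12: 12 each from A, B, D = 12*3 = 36 chips; eligible A, B, D
Layer 13-15: 3 each from A, B = 3*2 = 6 chips; eligible A, B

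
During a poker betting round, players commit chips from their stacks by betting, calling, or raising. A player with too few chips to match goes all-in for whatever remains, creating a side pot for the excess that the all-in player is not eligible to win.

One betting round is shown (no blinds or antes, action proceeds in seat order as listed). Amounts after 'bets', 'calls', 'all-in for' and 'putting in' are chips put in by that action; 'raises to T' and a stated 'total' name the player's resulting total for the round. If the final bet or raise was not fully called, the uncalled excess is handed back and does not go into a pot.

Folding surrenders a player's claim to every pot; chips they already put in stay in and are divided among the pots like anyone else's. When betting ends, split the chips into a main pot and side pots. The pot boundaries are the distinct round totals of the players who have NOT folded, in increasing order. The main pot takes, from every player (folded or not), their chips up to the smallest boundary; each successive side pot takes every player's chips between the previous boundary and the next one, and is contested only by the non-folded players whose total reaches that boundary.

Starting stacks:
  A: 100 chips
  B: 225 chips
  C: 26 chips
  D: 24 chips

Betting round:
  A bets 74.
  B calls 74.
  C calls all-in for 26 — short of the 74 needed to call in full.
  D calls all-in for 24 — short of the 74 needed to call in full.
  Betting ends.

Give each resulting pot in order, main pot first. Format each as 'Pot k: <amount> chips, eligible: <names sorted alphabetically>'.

Pot 1: 96 chips, eligible: A, B, C, D
Pot 2: 6 chips, eligible: A, B, C
Pot 3: 96 chips, eligible: A, B

Derivation:
Contributions: A=74, B=74, C=26, D=24
Pot levels (distinct totals of non-folded players): 24, 26, 74
Layer 1-24: 24 each from A, B, C, D = 24*4 = 96 chips; eligible A, B, C, D
Layer 25-26: 2 each from A, B, C = 2*3 = 6 chips; eligible A, B, C
Layer 27-74: 48 each from A, B = 48*2 = 96 chips; eligible A, B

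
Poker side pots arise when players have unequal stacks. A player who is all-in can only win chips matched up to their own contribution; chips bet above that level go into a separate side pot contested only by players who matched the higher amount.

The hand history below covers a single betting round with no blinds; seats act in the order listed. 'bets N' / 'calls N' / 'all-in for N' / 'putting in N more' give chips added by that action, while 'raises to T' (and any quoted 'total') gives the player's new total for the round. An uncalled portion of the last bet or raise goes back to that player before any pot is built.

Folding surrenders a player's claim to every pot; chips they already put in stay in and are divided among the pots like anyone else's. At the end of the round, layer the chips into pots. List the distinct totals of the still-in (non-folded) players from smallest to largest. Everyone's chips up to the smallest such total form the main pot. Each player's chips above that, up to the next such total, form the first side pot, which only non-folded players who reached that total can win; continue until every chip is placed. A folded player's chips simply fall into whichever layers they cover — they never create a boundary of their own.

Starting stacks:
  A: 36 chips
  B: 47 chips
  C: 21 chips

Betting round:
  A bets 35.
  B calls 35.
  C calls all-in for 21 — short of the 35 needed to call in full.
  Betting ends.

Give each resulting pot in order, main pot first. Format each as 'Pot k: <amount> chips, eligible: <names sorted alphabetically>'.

Pot 1: 63 chips, eligible: A, B, C
Pot 2: 28 chips, eligible: A, B

Derivation:
Contributions: A=35, B=35, C=21
Pot levels (distinct totals of non-folded players): 21, 35
Layer 1-21: 21 each from A, B, C = 21*3 = 63 chips; eligible A, B, C
Layer 22-35: 14 each from A, B = 14*2 = 28 chips; eligible A, B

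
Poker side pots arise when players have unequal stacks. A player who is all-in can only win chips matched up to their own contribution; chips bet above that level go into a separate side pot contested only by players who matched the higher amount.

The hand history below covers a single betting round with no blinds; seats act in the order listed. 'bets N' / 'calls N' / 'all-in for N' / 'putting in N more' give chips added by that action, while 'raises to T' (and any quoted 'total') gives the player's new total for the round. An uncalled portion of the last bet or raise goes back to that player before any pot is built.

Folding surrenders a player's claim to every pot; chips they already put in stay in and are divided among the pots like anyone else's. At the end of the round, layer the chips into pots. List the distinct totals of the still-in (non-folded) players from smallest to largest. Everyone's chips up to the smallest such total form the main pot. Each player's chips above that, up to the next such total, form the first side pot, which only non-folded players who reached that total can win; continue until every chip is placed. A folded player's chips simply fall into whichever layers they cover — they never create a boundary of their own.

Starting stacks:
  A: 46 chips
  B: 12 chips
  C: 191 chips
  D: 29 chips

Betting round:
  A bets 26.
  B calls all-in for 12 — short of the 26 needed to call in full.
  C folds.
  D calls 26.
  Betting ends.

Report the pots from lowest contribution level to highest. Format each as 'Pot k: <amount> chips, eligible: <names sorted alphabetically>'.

Contributions: A=26, B=12, D=26
Folded: C
Pot levels (distinct totals of non-folded players): 12, 26
Layer 1-12: 12 each from A, B, D = 12*3 = 36 chips; eligible A, B, D
Layer 13-26: 14 each from A, D = 14*2 = 28 chips; eligible A, D

Pot 1: 36 chips, eligible: A, B, D
Pot 2: 28 chips, eligible: A, D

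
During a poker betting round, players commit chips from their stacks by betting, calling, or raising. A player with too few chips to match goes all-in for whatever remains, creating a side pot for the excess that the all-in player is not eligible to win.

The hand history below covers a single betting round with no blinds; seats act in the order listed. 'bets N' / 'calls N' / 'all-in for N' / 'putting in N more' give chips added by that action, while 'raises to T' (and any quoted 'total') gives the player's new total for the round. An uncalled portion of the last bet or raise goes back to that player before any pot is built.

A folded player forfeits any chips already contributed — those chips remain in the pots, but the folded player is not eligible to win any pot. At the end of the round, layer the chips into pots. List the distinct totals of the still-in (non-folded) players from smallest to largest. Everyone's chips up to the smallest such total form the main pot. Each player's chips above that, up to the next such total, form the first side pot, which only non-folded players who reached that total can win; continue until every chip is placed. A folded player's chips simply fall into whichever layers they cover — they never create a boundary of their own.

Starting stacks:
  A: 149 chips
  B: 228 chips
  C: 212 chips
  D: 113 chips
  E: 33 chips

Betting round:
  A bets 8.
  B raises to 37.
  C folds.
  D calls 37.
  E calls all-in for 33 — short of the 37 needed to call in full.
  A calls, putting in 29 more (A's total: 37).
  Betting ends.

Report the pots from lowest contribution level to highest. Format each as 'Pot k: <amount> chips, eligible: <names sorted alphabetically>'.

Pot 1: 132 chips, eligible: A, B, D, E
Pot 2: 12 chips, eligible: A, B, D

Derivation:
Contributions: A=37, B=37, D=37, E=33
Folded: C
Pot levels (distinct totals of non-folded players): 33, 37
Layer 1-33: 33 each from A, B, D, E = 33*4 = 132 chips; eligible A, B, D, E
Layer 34-37: 4 each from A, B, D = 4*3 = 12 chips; eligible A, B, D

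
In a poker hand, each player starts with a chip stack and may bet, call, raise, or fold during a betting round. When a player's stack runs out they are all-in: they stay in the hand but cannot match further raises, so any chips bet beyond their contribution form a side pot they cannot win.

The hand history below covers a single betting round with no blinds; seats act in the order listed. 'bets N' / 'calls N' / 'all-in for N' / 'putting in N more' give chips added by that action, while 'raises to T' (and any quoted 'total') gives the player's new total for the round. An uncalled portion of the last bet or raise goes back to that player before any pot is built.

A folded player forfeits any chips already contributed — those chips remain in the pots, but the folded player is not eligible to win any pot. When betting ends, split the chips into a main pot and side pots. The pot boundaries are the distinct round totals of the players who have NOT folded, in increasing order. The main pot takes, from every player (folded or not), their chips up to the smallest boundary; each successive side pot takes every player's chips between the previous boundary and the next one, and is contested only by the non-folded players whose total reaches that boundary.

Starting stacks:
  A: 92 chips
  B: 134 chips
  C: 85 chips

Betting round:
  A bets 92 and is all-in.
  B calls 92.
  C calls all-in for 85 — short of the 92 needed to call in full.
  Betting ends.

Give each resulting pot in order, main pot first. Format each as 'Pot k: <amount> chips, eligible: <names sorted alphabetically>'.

Contributions: A=92, B=92, C=85
Pot levels (distinct totals of non-folded players): 85, 92
Layer 1-85: 85 each from A, B, C = 85*3 = 255 chips; eligible A, B, C
Layer 86-92: 7 each from A, B = 7*2 = 14 chips; eligible A, B

Pot 1: 255 chips, eligible: A, B, C
Pot 2: 14 chips, eligible: A, B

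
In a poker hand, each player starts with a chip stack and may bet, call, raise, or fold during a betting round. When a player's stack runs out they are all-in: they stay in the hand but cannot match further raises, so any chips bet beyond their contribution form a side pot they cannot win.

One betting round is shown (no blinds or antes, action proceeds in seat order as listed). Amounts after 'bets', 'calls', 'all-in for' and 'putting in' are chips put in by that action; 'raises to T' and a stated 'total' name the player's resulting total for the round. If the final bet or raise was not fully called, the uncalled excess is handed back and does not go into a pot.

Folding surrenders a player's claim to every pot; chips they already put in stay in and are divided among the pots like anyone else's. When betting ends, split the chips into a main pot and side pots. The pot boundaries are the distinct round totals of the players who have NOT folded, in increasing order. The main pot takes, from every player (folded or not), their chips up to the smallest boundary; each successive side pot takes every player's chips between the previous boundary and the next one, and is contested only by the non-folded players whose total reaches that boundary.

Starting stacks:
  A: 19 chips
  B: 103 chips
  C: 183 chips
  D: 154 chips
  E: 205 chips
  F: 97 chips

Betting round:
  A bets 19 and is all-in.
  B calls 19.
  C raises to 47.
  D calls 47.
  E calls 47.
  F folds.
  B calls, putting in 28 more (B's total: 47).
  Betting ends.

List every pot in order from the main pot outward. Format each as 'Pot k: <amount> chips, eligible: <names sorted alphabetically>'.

Pot 1: 95 chips, eligible: A, B, C, D, E
Pot 2: 112 chips, eligible: B, C, D, E

Derivation:
Contributions: A=19, B=47, C=47, D=47, E=47
Folded: F
Pot levels (distinct totals of non-folded players): 19, 47
Layer 1-19: 19 each from A, B, C, D, E = 19*5 = 95 chips; eligible A, B, C, D, E
Layer 20-47: 28 each from B, C, D, E = 28*4 = 112 chips; eligible B, C, D, E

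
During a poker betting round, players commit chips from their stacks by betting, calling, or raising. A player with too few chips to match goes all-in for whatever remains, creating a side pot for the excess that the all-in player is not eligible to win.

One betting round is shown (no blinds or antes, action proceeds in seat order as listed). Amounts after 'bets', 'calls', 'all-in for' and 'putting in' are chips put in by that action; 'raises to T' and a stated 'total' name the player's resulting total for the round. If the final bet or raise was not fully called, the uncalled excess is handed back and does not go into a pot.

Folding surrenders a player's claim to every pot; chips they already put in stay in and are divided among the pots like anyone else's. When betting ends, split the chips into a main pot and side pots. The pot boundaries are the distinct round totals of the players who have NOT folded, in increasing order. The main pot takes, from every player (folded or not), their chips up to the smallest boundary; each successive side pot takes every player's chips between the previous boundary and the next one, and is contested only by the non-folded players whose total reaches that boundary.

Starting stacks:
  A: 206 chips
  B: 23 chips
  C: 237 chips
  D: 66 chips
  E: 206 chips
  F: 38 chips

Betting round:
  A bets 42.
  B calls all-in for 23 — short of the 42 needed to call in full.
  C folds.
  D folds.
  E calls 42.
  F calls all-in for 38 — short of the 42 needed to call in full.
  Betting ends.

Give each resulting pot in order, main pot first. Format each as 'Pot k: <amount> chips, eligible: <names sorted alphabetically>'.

Contributions: A=42, B=23, E=42, F=38
Folded: C, D
Pot levels (distinct totals of non-folded players): 23, 38, 42
Layer 1-23: 23 each from A, B, E, F = 23*4 = 92 chips; eligible A, B, E, F
Layer 24-38: 15 each from A, E, F = 15*3 = 45 chips; eligible A, E, F
Layer 39-42: 4 each from A, E = 4*2 = 8 chips; eligible A, E

Pot 1: 92 chips, eligible: A, B, E, F
Pot 2: 45 chips, eligible: A, E, F
Pot 3: 8 chips, eligible: A, E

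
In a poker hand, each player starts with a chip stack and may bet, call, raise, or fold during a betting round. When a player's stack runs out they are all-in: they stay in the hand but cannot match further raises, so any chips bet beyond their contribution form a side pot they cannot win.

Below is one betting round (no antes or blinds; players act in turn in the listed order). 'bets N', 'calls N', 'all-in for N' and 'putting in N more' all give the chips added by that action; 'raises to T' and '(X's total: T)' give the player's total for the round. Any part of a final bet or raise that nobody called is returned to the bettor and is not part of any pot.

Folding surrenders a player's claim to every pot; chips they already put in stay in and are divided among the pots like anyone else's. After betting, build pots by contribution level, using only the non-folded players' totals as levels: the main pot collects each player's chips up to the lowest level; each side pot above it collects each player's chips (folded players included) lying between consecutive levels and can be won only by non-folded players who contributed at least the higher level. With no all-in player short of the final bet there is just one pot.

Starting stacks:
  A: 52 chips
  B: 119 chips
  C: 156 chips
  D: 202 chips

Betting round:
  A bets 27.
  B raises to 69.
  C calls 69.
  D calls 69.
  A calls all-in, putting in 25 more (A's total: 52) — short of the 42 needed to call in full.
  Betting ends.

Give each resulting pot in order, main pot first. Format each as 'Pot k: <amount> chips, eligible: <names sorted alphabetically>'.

Pot 1: 208 chips, eligible: A, B, C, D
Pot 2: 51 chips, eligible: B, C, D

Derivation:
Contributions: A=52, B=69, C=69, D=69
Pot levels (distinct totals of non-folded players): 52, 69
Layer 1-52: 52 each from A, B, C, D = 52*4 = 208 chips; eligible A, B, C, D
Layer 53-69: 17 each from B, C, D = 17*3 = 51 chips; eligible B, C, D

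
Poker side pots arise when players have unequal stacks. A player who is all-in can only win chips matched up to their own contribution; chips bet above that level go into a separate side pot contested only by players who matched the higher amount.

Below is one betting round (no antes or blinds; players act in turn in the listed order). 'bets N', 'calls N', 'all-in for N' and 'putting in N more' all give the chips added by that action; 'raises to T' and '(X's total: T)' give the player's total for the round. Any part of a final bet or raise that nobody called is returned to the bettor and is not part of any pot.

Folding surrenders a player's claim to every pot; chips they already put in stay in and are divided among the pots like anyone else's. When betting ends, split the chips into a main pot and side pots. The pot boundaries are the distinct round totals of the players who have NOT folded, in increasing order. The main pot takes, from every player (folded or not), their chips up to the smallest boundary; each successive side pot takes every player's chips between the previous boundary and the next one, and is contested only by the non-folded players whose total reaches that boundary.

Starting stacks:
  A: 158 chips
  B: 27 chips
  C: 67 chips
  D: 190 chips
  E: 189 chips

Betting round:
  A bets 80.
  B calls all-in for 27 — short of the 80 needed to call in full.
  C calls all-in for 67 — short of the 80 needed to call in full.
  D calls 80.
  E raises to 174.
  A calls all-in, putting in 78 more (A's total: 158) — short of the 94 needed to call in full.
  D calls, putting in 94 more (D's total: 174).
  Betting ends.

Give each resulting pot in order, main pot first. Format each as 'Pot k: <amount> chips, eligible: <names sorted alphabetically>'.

Pot 1: 135 chips, eligible: A, B, C, D, E
Pot 2: 160 chips, eligible: A, C, D, E
Pot 3: 273 chips, eligible: A, D, E
Pot 4: 32 chips, eligible: D, E

Derivation:
Contributions: A=158, B=27, C=67, D=174, E=174
Pot levels (distinct totals of non-folded players): 27, 67, 158, 174
Layer 1-27: 27 each from A, B, C, D, E = 27*5 = 135 chips; eligible A, B, C, D, E
Layer 28-67: 40 each from A, C, D, E = 40*4 = 160 chips; eligible A, C, D, E
Layer 68-158: 91 each from A, D, E = 91*3 = 273 chips; eligible A, D, E
Layer 159-174: 16 each from D, E = 16*2 = 32 chips; eligible D, E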